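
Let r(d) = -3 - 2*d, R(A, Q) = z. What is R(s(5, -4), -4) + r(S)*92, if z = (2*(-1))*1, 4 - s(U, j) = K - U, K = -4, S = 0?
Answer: -278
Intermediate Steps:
s(U, j) = 8 + U (s(U, j) = 4 - (-4 - U) = 4 + (4 + U) = 8 + U)
z = -2 (z = -2*1 = -2)
R(A, Q) = -2
R(s(5, -4), -4) + r(S)*92 = -2 + (-3 - 2*0)*92 = -2 + (-3 + 0)*92 = -2 - 3*92 = -2 - 276 = -278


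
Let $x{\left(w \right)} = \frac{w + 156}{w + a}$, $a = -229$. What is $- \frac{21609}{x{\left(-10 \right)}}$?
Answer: $\frac{5164551}{146} \approx 35374.0$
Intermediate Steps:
$x{\left(w \right)} = \frac{156 + w}{-229 + w}$ ($x{\left(w \right)} = \frac{w + 156}{w - 229} = \frac{156 + w}{-229 + w}$)
$- \frac{21609}{x{\left(-10 \right)}} = - \frac{21609}{\frac{1}{-229 - 10} \left(156 - 10\right)} = - \frac{21609}{\frac{1}{-239} \cdot 146} = - \frac{21609}{\left(- \frac{1}{239}\right) 146} = - \frac{21609}{- \frac{146}{239}} = \left(-21609\right) \left(- \frac{239}{146}\right) = \frac{5164551}{146}$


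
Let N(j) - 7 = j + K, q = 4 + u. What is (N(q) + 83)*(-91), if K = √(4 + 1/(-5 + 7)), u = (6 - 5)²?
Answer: -8645 - 273*√2/2 ≈ -8838.0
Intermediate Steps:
u = 1 (u = 1² = 1)
q = 5 (q = 4 + 1 = 5)
K = 3*√2/2 (K = √(4 + 1/2) = √(4 + ½) = √(9/2) = 3*√2/2 ≈ 2.1213)
N(j) = 7 + j + 3*√2/2 (N(j) = 7 + (j + 3*√2/2) = 7 + j + 3*√2/2)
(N(q) + 83)*(-91) = ((7 + 5 + 3*√2/2) + 83)*(-91) = ((12 + 3*√2/2) + 83)*(-91) = (95 + 3*√2/2)*(-91) = -8645 - 273*√2/2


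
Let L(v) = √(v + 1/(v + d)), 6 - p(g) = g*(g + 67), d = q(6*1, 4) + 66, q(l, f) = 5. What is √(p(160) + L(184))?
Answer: √(-2361317850 + 255*√11964855)/255 ≈ 190.53*I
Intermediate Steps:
d = 71 (d = 5 + 66 = 71)
p(g) = 6 - g*(67 + g) (p(g) = 6 - g*(g + 67) = 6 - g*(67 + g))
L(v) = √(v + 1/(71 + v)) (L(v) = √(v + 1/(v + 71)) = √(v + 1/(71 + v)))
√(p(160) + L(184)) = √((6 - 1*160² - 67*160) + √((1 + 184*(71 + 184))/(71 + 184))) = √((6 - 1*25600 - 10720) + √((1 + 184*255)/255)) = √((6 - 25600 - 10720) + √((1 + 46920)/255)) = √(-36314 + √((1/255)*46921)) = √(-36314 + √(46921/255)) = √(-36314 + √11964855/255)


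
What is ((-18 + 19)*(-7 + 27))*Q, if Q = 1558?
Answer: 31160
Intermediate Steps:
((-18 + 19)*(-7 + 27))*Q = ((-18 + 19)*(-7 + 27))*1558 = (1*20)*1558 = 20*1558 = 31160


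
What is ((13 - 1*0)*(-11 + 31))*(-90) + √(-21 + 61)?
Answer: -23400 + 2*√10 ≈ -23394.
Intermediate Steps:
((13 - 1*0)*(-11 + 31))*(-90) + √(-21 + 61) = ((13 + 0)*20)*(-90) + √40 = (13*20)*(-90) + 2*√10 = 260*(-90) + 2*√10 = -23400 + 2*√10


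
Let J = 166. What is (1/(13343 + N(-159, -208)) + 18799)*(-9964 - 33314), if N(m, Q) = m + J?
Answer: -1810222453663/2225 ≈ -8.1358e+8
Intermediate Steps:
N(m, Q) = 166 + m (N(m, Q) = m + 166 = 166 + m)
(1/(13343 + N(-159, -208)) + 18799)*(-9964 - 33314) = (1/(13343 + (166 - 159)) + 18799)*(-9964 - 33314) = (1/(13343 + 7) + 18799)*(-43278) = (1/13350 + 18799)*(-43278) = (250966651/13350)*(-43278) = -1810222453663/2225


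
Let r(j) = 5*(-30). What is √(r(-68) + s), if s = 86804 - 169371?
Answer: I*√82717 ≈ 287.61*I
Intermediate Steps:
r(j) = -150
s = -82567
√(r(-68) + s) = √(-150 - 82567) = √(-82717) = I*√82717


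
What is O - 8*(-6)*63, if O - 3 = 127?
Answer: 3154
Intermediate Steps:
O = 130 (O = 3 + 127 = 130)
O - 8*(-6)*63 = 130 - 8*(-6)*63 = 130 + 48*63 = 130 + 3024 = 3154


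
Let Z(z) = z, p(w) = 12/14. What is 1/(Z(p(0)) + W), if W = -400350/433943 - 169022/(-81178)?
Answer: 123293186989/248641929623 ≈ 0.49587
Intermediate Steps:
p(w) = 6/7 (p(w) = 12*(1/14) = 6/7)
W = 20423150723/17613312427 (W = -400350*1/433943 - 169022*(-1/81178) = -400350/433943 + 84511/40589 = 20423150723/17613312427 ≈ 1.1595)
1/(Z(p(0)) + W) = 1/(6/7 + 20423150723/17613312427) = 1/(248641929623/123293186989) = 123293186989/248641929623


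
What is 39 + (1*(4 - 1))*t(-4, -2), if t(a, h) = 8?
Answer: 63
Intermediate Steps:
39 + (1*(4 - 1))*t(-4, -2) = 39 + (1*(4 - 1))*8 = 39 + (1*3)*8 = 39 + 3*8 = 39 + 24 = 63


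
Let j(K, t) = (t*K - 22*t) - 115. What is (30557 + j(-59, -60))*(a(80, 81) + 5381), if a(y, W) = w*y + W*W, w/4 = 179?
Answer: 2443675044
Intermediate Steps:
w = 716 (w = 4*179 = 716)
j(K, t) = -115 - 22*t + K*t (j(K, t) = (K*t - 22*t) - 115 = (-22*t + K*t) - 115 = -115 - 22*t + K*t)
a(y, W) = W**2 + 716*y (a(y, W) = 716*y + W*W = 716*y + W**2 = W**2 + 716*y)
(30557 + j(-59, -60))*(a(80, 81) + 5381) = (30557 + (-115 - 22*(-60) - 59*(-60)))*((81**2 + 716*80) + 5381) = (30557 + (-115 + 1320 + 3540))*((6561 + 57280) + 5381) = (30557 + 4745)*(63841 + 5381) = 35302*69222 = 2443675044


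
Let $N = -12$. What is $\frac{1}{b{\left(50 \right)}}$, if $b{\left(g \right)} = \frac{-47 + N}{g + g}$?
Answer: $- \frac{100}{59} \approx -1.6949$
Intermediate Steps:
$b{\left(g \right)} = - \frac{59}{2 g}$ ($b{\left(g \right)} = \frac{-47 - 12}{g + g} = - \frac{59}{2 g}$)
$\frac{1}{b{\left(50 \right)}} = \frac{1}{\left(- \frac{59}{2}\right) \frac{1}{50}} = \frac{1}{- \frac{59}{100}} = - \frac{100}{59}$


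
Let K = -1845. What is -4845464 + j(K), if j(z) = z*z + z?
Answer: -1443284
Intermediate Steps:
j(z) = z + z**2 (j(z) = z**2 + z = z + z**2)
-4845464 + j(K) = -4845464 - 1845*(1 - 1845) = -4845464 - 1845*(-1844) = -4845464 + 3402180 = -1443284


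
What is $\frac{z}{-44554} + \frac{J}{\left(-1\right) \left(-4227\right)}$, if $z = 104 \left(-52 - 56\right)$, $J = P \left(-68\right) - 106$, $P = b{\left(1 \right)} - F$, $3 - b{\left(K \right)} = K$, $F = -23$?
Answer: $- \frac{5497810}{31388293} \approx -0.17515$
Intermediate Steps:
$b{\left(K \right)} = 3 - K$
$P = 25$ ($P = \left(3 - 1\right) - -23 = \left(3 - 1\right) + 23 = 2 + 23 = 25$)
$J = -1806$ ($J = 25 \left(-68\right) - 106 = -1700 - 106 = -1806$)
$z = -11232$ ($z = 104 \left(-108\right) = -11232$)
$\frac{z}{-44554} + \frac{J}{\left(-1\right) \left(-4227\right)} = - \frac{11232}{-44554} - \frac{1806}{\left(-1\right) \left(-4227\right)} = \left(-11232\right) \left(- \frac{1}{44554}\right) - \frac{1806}{4227} = \frac{5616}{22277} - \frac{602}{1409} = - \frac{5497810}{31388293}$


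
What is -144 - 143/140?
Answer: -20303/140 ≈ -145.02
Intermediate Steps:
-144 - 143/140 = -20303/140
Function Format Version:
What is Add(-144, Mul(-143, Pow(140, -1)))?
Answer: Rational(-20303, 140) ≈ -145.02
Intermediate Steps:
Add(-144, Mul(-143, Pow(140, -1))) = Add(-144, Mul(-143, Rational(1, 140))) = Add(-144, Rational(-143, 140)) = Rational(-20303, 140)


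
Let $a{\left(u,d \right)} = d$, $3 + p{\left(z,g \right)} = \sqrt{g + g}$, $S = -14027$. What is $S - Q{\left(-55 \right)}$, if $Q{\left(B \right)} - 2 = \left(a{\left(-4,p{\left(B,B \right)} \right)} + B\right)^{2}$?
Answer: $-17283 + 116 i \sqrt{110} \approx -17283.0 + 1216.6 i$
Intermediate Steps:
$p{\left(z,g \right)} = -3 + \sqrt{2} \sqrt{g}$ ($p{\left(z,g \right)} = -3 + \sqrt{g + g} = -3 + \sqrt{2 g} = -3 + \sqrt{2} \sqrt{g}$)
$Q{\left(B \right)} = 2 + \left(-3 + B + \sqrt{2} \sqrt{B}\right)^{2}$ ($Q{\left(B \right)} = 2 + \left(\left(-3 + \sqrt{2} \sqrt{B}\right) + B\right)^{2} = 2 + \left(-3 + B + \sqrt{2} \sqrt{B}\right)^{2}$)
$S - Q{\left(-55 \right)} = -14027 - \left(2 + \left(-3 - 55 + \sqrt{2} \sqrt{-55}\right)^{2}\right) = -14027 - \left(2 + \left(-3 - 55 + \sqrt{2} i \sqrt{55}\right)^{2}\right) = -14027 - \left(2 + \left(-3 - 55 + i \sqrt{110}\right)^{2}\right) = -14027 - \left(2 + \left(-58 + i \sqrt{110}\right)^{2}\right) = -14029 - \left(-58 + i \sqrt{110}\right)^{2}$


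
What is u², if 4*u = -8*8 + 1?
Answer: 3969/16 ≈ 248.06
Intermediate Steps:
u = -63/4 (u = (-8*8 + 1)/4 = (-64 + 1)/4 = (¼)*(-63) = -63/4 ≈ -15.750)
u² = (-63/4)² = 3969/16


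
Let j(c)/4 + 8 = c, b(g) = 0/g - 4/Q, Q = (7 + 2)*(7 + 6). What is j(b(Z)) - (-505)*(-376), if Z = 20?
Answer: -22219720/117 ≈ -1.8991e+5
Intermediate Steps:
Q = 117 (Q = 9*13 = 117)
b(g) = -4/117 (b(g) = 0/g - 4/117 = 0 - 4*1/117 = 0 - 4/117 = -4/117)
j(c) = -32 + 4*c
j(b(Z)) - (-505)*(-376) = (-32 + 4*(-4/117)) - (-505)*(-376) = (-32 - 16/117) - 1*189880 = -3760/117 - 189880 = -22219720/117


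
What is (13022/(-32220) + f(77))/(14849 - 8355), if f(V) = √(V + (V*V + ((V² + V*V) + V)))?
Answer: -383/6154020 + √17941/6494 ≈ 0.020564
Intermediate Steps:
f(V) = √(2*V + 3*V²) (f(V) = √(V + (V² + ((V² + V²) + V))) = √(V + (V² + (2*V² + V))) = √(V + (V² + (V + 2*V²))) = √(V + (V + 3*V²)) = √(2*V + 3*V²))
(13022/(-32220) + f(77))/(14849 - 8355) = (13022/(-32220) + √(77*(2 + 3*77)))/(14849 - 8355) = (13022*(-1/32220) + √(77*(2 + 231)))/6494 = (-6511/16110 + √(77*233))*(1/6494) = (-6511/16110 + √17941)*(1/6494) = -383/6154020 + √17941/6494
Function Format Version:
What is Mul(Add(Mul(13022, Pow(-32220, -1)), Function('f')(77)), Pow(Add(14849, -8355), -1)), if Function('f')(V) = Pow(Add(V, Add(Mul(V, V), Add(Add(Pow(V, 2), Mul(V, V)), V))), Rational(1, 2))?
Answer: Add(Rational(-383, 6154020), Mul(Rational(1, 6494), Pow(17941, Rational(1, 2)))) ≈ 0.020564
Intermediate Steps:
Function('f')(V) = Pow(Add(Mul(2, V), Mul(3, Pow(V, 2))), Rational(1, 2)) (Function('f')(V) = Pow(Add(V, Add(Pow(V, 2), Add(Add(Pow(V, 2), Pow(V, 2)), V))), Rational(1, 2)) = Pow(Add(V, Add(Pow(V, 2), Add(Mul(2, Pow(V, 2)), V))), Rational(1, 2)) = Pow(Add(V, Add(Pow(V, 2), Add(V, Mul(2, Pow(V, 2))))), Rational(1, 2)) = Pow(Add(V, Add(V, Mul(3, Pow(V, 2)))), Rational(1, 2)) = Pow(Add(Mul(2, V), Mul(3, Pow(V, 2))), Rational(1, 2)))
Mul(Add(Mul(13022, Pow(-32220, -1)), Function('f')(77)), Pow(Add(14849, -8355), -1)) = Mul(Add(Mul(13022, Pow(-32220, -1)), Pow(Mul(77, Add(2, Mul(3, 77))), Rational(1, 2))), Pow(Add(14849, -8355), -1)) = Mul(Add(Mul(13022, Rational(-1, 32220)), Pow(Mul(77, Add(2, 231)), Rational(1, 2))), Pow(6494, -1)) = Mul(Add(Rational(-6511, 16110), Pow(Mul(77, 233), Rational(1, 2))), Rational(1, 6494)) = Mul(Add(Rational(-6511, 16110), Pow(17941, Rational(1, 2))), Rational(1, 6494)) = Add(Rational(-383, 6154020), Mul(Rational(1, 6494), Pow(17941, Rational(1, 2))))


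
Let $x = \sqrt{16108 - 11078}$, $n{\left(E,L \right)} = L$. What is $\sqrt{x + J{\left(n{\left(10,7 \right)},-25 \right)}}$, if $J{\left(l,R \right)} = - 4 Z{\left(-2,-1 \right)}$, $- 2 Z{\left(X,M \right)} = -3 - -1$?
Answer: $\sqrt{-4 + \sqrt{5030}} \approx 8.1806$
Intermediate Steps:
$x = \sqrt{5030} \approx 70.922$
$Z{\left(X,M \right)} = 1$ ($Z{\left(X,M \right)} = - \frac{-3 - -1}{2} = - \frac{-3 + 1}{2} = \left(- \frac{1}{2}\right) \left(-2\right) = 1$)
$J{\left(l,R \right)} = -4$ ($J{\left(l,R \right)} = \left(-4\right) 1 = -4$)
$\sqrt{x + J{\left(n{\left(10,7 \right)},-25 \right)}} = \sqrt{\sqrt{5030} - 4} = \sqrt{-4 + \sqrt{5030}}$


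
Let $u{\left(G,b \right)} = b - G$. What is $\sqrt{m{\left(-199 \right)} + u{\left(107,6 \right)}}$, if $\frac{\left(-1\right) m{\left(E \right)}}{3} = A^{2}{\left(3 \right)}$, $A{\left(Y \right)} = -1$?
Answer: $2 i \sqrt{26} \approx 10.198 i$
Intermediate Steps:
$m{\left(E \right)} = -3$ ($m{\left(E \right)} = - 3 \left(-1\right)^{2} = \left(-3\right) 1 = -3$)
$\sqrt{m{\left(-199 \right)} + u{\left(107,6 \right)}} = \sqrt{-3 + \left(6 - 107\right)} = \sqrt{-3 - 101} = \sqrt{-104} = 2 i \sqrt{26}$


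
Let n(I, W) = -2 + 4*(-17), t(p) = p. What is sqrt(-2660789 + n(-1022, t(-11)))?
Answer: 3*I*sqrt(295651) ≈ 1631.2*I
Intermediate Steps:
n(I, W) = -70 (n(I, W) = -2 - 68 = -70)
sqrt(-2660789 + n(-1022, t(-11))) = sqrt(-2660789 - 70) = sqrt(-2660859) = 3*I*sqrt(295651)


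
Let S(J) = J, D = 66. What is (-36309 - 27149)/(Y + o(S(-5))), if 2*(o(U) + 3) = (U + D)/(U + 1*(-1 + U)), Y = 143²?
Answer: -1396076/449751 ≈ -3.1041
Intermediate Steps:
Y = 20449
o(U) = -3 + (66 + U)/(2*(-1 + 2*U)) (o(U) = -3 + ((U + 66)/(U + 1*(-1 + U)))/2 = -3 + ((66 + U)/(U + (-1 + U)))/2 = -3 + ((66 + U)/(-1 + 2*U))/2 = -3 + (66 + U)/(2*(-1 + 2*U)))
(-36309 - 27149)/(Y + o(S(-5))) = (-36309 - 27149)/(20449 + (72 - 11*(-5))/(2*(-1 + 2*(-5)))) = -63458/(20449 + (72 + 55)/(2*(-1 - 10))) = -63458/(20449 + (½)*127/(-11)) = -63458/(20449 + (½)*(-1/11)*127) = -63458/(20449 - 127/22) = -63458/449751/22 = -63458*22/449751 = -1396076/449751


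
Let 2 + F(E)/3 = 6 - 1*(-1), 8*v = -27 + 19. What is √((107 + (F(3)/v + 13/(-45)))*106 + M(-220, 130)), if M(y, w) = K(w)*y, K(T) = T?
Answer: I*√4247690/15 ≈ 137.4*I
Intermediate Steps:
v = -1 (v = (-27 + 19)/8 = (⅛)*(-8) = -1)
F(E) = 15 (F(E) = -6 + 3*(6 - 1*(-1)) = -6 + 3*(6 + 1) = -6 + 3*7 = -6 + 21 = 15)
M(y, w) = w*y
√((107 + (F(3)/v + 13/(-45)))*106 + M(-220, 130)) = √((107 + (15/(-1) + 13/(-45)))*106 + 130*(-220)) = √((107 + (15*(-1) + 13*(-1/45)))*106 - 28600) = √((107 + (-15 - 13/45))*106 - 28600) = √((107 - 688/45)*106 - 28600) = √((4127/45)*106 - 28600) = √(437462/45 - 28600) = √(-849538/45) = I*√4247690/15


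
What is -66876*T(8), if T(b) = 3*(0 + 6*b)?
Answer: -9630144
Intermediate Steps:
T(b) = 18*b (T(b) = 3*(6*b) = 18*b)
-66876*T(8) = -1203768*8 = -66876*144 = -9630144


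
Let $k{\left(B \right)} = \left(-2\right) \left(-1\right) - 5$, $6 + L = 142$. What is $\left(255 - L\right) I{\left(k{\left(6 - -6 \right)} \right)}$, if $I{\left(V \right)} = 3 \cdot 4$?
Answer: $1428$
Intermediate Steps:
$L = 136$ ($L = -6 + 142 = 136$)
$k{\left(B \right)} = -3$ ($k{\left(B \right)} = 2 - 5 = -3$)
$I{\left(V \right)} = 12$
$\left(255 - L\right) I{\left(k{\left(6 - -6 \right)} \right)} = \left(255 - 136\right) 12 = 119 \cdot 12 = 1428$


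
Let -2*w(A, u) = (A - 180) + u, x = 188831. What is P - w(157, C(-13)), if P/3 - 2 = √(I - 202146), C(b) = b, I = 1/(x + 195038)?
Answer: -12 + 3*I*√29787306539875637/383869 ≈ -12.0 + 1348.8*I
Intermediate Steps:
I = 1/383869 (I = 1/(188831 + 195038) = 1/383869 ≈ 2.6051e-6)
w(A, u) = 90 - A/2 - u/2 (w(A, u) = -((A - 180) + u)/2 = -((-180 + A) + u)/2 = -(-180 + A + u)/2 = 90 - A/2 - u/2)
P = 6 + 3*I*√29787306539875637/383869 (P = 6 + 3*√(1/383869 - 202146) = 6 + 3*√(-77597582873/383869) = 6 + 3*(I*√29787306539875637/383869) = 6 + 3*I*√29787306539875637/383869 ≈ 6.0 + 1348.8*I)
P - w(157, C(-13)) = (6 + 3*I*√29787306539875637/383869) - (90 - ½*157 - ½*(-13)) = (6 + 3*I*√29787306539875637/383869) - (90 - 157/2 + 13/2) = (6 + 3*I*√29787306539875637/383869) - 1*18 = (6 + 3*I*√29787306539875637/383869) - 18 = -12 + 3*I*√29787306539875637/383869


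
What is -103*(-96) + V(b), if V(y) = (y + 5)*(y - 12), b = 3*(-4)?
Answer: 10056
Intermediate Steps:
b = -12
V(y) = (-12 + y)*(5 + y) (V(y) = (5 + y)*(-12 + y) = (-12 + y)*(5 + y))
-103*(-96) + V(b) = -103*(-96) + (-60 + (-12)**2 - 7*(-12)) = 9888 + (-60 + 144 + 84) = 9888 + 168 = 10056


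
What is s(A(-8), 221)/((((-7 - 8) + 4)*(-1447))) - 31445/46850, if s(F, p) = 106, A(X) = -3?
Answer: -99108793/149142290 ≈ -0.66453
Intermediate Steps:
s(A(-8), 221)/((((-7 - 8) + 4)*(-1447))) - 31445/46850 = 106/((((-7 - 8) + 4)*(-1447))) - 31445/46850 = 106/(((-15 + 4)*(-1447))) - 31445*1/46850 = 106/((-11*(-1447))) - 6289/9370 = 106/15917 - 6289/9370 = -99108793/149142290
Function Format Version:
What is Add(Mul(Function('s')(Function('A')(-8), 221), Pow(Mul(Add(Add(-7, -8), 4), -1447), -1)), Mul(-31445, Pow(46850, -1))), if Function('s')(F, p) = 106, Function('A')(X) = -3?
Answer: Rational(-99108793, 149142290) ≈ -0.66453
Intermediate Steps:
Add(Mul(Function('s')(Function('A')(-8), 221), Pow(Mul(Add(Add(-7, -8), 4), -1447), -1)), Mul(-31445, Pow(46850, -1))) = Add(Mul(106, Pow(Mul(Add(Add(-7, -8), 4), -1447), -1)), Mul(-31445, Pow(46850, -1))) = Add(Mul(106, Pow(Mul(Add(-15, 4), -1447), -1)), Mul(-31445, Rational(1, 46850))) = Add(Mul(106, Pow(Mul(-11, -1447), -1)), Rational(-6289, 9370)) = Add(Mul(106, Pow(15917, -1)), Rational(-6289, 9370)) = Add(Mul(106, Rational(1, 15917)), Rational(-6289, 9370)) = Add(Rational(106, 15917), Rational(-6289, 9370)) = Rational(-99108793, 149142290)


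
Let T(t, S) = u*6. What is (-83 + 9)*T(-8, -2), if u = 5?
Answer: -2220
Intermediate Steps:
T(t, S) = 30 (T(t, S) = 5*6 = 30)
(-83 + 9)*T(-8, -2) = (-83 + 9)*30 = -74*30 = -2220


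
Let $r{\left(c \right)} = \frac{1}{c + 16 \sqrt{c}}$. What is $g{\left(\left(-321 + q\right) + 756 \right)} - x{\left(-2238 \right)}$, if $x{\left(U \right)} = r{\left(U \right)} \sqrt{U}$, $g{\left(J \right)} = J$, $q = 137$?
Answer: $\frac{713276}{1247} + \frac{i \sqrt{2238}}{2494} \approx 571.99 + 0.018969 i$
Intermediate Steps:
$x{\left(U \right)} = \frac{\sqrt{U}}{U + 16 \sqrt{U}}$
$g{\left(\left(-321 + q\right) + 756 \right)} - x{\left(-2238 \right)} = \left(\left(-321 + 137\right) + 756\right) - \frac{\sqrt{-2238}}{-2238 + 16 \sqrt{-2238}} = \left(-184 + 756\right) - \frac{i \sqrt{2238}}{-2238 + 16 i \sqrt{2238}} = 572 - \frac{i \sqrt{2238}}{-2238 + 16 i \sqrt{2238}}$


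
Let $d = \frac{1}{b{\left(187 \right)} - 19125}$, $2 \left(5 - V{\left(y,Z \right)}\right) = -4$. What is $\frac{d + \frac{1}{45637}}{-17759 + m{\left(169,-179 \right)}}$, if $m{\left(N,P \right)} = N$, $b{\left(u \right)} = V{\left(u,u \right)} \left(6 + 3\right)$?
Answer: $\frac{5315}{3060422513892} \approx 1.7367 \cdot 10^{-9}$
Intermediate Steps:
$V{\left(y,Z \right)} = 7$ ($V{\left(y,Z \right)} = 5 - -2 = 5 + 2 = 7$)
$b{\left(u \right)} = 63$ ($b{\left(u \right)} = 7 \left(6 + 3\right) = 7 \cdot 9 = 63$)
$d = - \frac{1}{19062}$ ($d = \frac{1}{63 - 19125} = \frac{1}{-19062} = - \frac{1}{19062} \approx -5.246 \cdot 10^{-5}$)
$\frac{d + \frac{1}{45637}}{-17759 + m{\left(169,-179 \right)}} = \frac{- \frac{1}{19062} + \frac{1}{45637}}{-17759 + 169} = \frac{- \frac{1}{19062} + \frac{1}{45637}}{-17590} = \left(- \frac{26575}{869932494}\right) \left(- \frac{1}{17590}\right) = \frac{5315}{3060422513892}$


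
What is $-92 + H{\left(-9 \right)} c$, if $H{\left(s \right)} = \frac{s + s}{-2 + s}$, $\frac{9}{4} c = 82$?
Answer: $- \frac{356}{11} \approx -32.364$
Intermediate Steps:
$c = \frac{328}{9}$ ($c = \frac{4}{9} \cdot 82 = \frac{328}{9} \approx 36.444$)
$H{\left(s \right)} = \frac{2 s}{-2 + s}$
$-92 + H{\left(-9 \right)} c = -92 + 2 \left(-9\right) \frac{1}{-2 - 9} \cdot \frac{328}{9} = -92 + 2 \left(-9\right) \frac{1}{-11} \cdot \frac{328}{9} = -92 + 2 \left(-9\right) \left(- \frac{1}{11}\right) \frac{328}{9} = -92 + \frac{18}{11} \cdot \frac{328}{9} = -92 + \frac{656}{11} = - \frac{356}{11}$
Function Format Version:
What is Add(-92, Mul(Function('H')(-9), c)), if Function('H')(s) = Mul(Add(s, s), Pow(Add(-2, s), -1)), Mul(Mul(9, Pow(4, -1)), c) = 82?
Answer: Rational(-356, 11) ≈ -32.364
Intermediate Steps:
c = Rational(328, 9) (c = Mul(Rational(4, 9), 82) = Rational(328, 9) ≈ 36.444)
Function('H')(s) = Mul(2, s, Pow(Add(-2, s), -1)) (Function('H')(s) = Mul(Mul(2, s), Pow(Add(-2, s), -1)) = Mul(2, s, Pow(Add(-2, s), -1)))
Add(-92, Mul(Function('H')(-9), c)) = Add(-92, Mul(Mul(2, -9, Pow(Add(-2, -9), -1)), Rational(328, 9))) = Add(-92, Mul(Mul(2, -9, Pow(-11, -1)), Rational(328, 9))) = Add(-92, Mul(Mul(2, -9, Rational(-1, 11)), Rational(328, 9))) = Add(-92, Mul(Rational(18, 11), Rational(328, 9))) = Add(-92, Rational(656, 11)) = Rational(-356, 11)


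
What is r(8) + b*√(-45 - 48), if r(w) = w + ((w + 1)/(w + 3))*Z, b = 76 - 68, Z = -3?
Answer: 61/11 + 8*I*√93 ≈ 5.5455 + 77.149*I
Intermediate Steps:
b = 8
r(w) = w - 3*(1 + w)/(3 + w) (r(w) = w + ((w + 1)/(w + 3))*(-3) = w + ((1 + w)/(3 + w))*(-3) = w - 3*(1 + w)/(3 + w))
r(8) + b*√(-45 - 48) = (-3 + 8²)/(3 + 8) + 8*√(-45 - 48) = (-3 + 64)/11 + 8*√(-93) = (1/11)*61 + 8*(I*√93) = 61/11 + 8*I*√93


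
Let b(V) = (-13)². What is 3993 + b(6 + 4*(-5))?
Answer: 4162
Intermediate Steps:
b(V) = 169
3993 + b(6 + 4*(-5)) = 3993 + 169 = 4162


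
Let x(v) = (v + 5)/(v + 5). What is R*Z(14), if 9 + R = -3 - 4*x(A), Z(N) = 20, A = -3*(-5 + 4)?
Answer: -320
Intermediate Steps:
A = 3 (A = -3*(-1) = 3)
x(v) = 1 (x(v) = (5 + v)/(5 + v) = 1)
R = -16 (R = -9 + (-3 - 4*1) = -9 + (-3 - 4) = -9 - 7 = -16)
R*Z(14) = -16*20 = -320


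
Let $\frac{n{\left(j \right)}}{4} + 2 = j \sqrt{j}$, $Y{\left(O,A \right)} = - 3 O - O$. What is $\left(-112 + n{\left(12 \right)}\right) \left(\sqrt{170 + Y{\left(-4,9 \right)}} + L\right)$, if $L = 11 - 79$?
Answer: $24 \left(5 - 4 \sqrt{3}\right) \left(68 - \sqrt{186}\right) \approx -2515.7$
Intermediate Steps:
$L = -68$
$Y{\left(O,A \right)} = - 4 O$
$n{\left(j \right)} = -8 + 4 j^{\frac{3}{2}}$ ($n{\left(j \right)} = -8 + 4 j \sqrt{j} = -8 + 4 j^{\frac{3}{2}}$)
$\left(-112 + n{\left(12 \right)}\right) \left(\sqrt{170 + Y{\left(-4,9 \right)}} + L\right) = \left(-112 - \left(8 - 4 \cdot 12^{\frac{3}{2}}\right)\right) \left(\sqrt{170 - -16} - 68\right) = \left(-112 - \left(8 - 4 \cdot 24 \sqrt{3}\right)\right) \left(\sqrt{170 + 16} - 68\right) = \left(-112 - \left(8 - 96 \sqrt{3}\right)\right) \left(\sqrt{186} - 68\right) = \left(-120 + 96 \sqrt{3}\right) \left(-68 + \sqrt{186}\right)$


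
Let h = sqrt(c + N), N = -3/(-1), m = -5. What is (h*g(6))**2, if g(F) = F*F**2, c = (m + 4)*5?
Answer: -93312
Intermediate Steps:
c = -5 (c = (-5 + 4)*5 = -1*5 = -5)
g(F) = F**3
N = 3 (N = -3*(-1) = 3)
h = I*sqrt(2) (h = sqrt(-5 + 3) = sqrt(-2) = I*sqrt(2) ≈ 1.4142*I)
(h*g(6))**2 = ((I*sqrt(2))*6**3)**2 = ((I*sqrt(2))*216)**2 = (216*I*sqrt(2))**2 = -93312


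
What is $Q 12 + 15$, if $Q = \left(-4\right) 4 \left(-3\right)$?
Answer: $591$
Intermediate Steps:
$Q = 48$ ($Q = \left(-16\right) \left(-3\right) = 48$)
$Q 12 + 15 = 48 \cdot 12 + 15 = 576 + 15 = 591$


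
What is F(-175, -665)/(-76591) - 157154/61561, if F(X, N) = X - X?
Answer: -157154/61561 ≈ -2.5528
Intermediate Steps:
F(X, N) = 0
F(-175, -665)/(-76591) - 157154/61561 = 0/(-76591) - 157154/61561 = 0*(-1/76591) - 157154*1/61561 = 0 - 157154/61561 = -157154/61561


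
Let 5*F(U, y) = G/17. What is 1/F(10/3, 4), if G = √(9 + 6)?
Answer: 17*√15/3 ≈ 21.947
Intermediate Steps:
G = √15 ≈ 3.8730
F(U, y) = √15/85 (F(U, y) = (√15/17)/5 = √15/85)
1/F(10/3, 4) = 1/(√15/85) = 17*√15/3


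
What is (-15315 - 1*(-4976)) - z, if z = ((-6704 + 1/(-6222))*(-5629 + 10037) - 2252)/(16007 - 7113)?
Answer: -97065659699/13834617 ≈ -7016.1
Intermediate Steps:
z = -45970445464/13834617 (z = ((-6704 - 1/6222)*4408 - 2252)/8894 = (-41712289/6222*4408 - 2252)*(1/8894) = (-91933884956/3111 - 2252)*(1/8894) = -91940890928/3111*1/8894 = -45970445464/13834617 ≈ -3322.9)
(-15315 - 1*(-4976)) - z = (-15315 - 1*(-4976)) - 1*(-45970445464/13834617) = (-15315 + 4976) + 45970445464/13834617 = -10339 + 45970445464/13834617 = -97065659699/13834617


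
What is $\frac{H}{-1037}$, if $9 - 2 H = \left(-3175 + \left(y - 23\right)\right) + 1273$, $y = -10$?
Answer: $- \frac{972}{1037} \approx -0.93732$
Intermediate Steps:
$H = 972$ ($H = \frac{9}{2} - \frac{\left(-3175 - 33\right) + 1273}{2} = \frac{9}{2} - \frac{-3208 + 1273}{2} = \frac{9}{2} - - \frac{1935}{2} = \frac{9}{2} + \frac{1935}{2} = 972$)
$\frac{H}{-1037} = \frac{972}{-1037} = 972 \left(- \frac{1}{1037}\right) = - \frac{972}{1037}$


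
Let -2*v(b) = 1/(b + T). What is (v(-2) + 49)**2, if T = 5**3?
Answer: 145274809/60516 ≈ 2400.6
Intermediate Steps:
T = 125
v(b) = -1/(2*(125 + b)) (v(b) = -1/(2*(b + 125)) = -1/(2*(125 + b)))
(v(-2) + 49)**2 = (-1/(250 + 2*(-2)) + 49)**2 = (-1/(250 - 4) + 49)**2 = (-1/246 + 49)**2 = (12053/246)**2 = 145274809/60516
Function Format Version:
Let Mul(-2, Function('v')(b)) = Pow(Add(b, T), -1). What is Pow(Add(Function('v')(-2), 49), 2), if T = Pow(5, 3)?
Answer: Rational(145274809, 60516) ≈ 2400.6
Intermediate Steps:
T = 125
Function('v')(b) = Mul(Rational(-1, 2), Pow(Add(125, b), -1)) (Function('v')(b) = Mul(Rational(-1, 2), Pow(Add(b, 125), -1)) = Mul(Rational(-1, 2), Pow(Add(125, b), -1)))
Pow(Add(Function('v')(-2), 49), 2) = Pow(Add(Mul(-1, Pow(Add(250, Mul(2, -2)), -1)), 49), 2) = Pow(Add(Mul(-1, Pow(Add(250, -4), -1)), 49), 2) = Pow(Add(Mul(-1, Pow(246, -1)), 49), 2) = Pow(Add(Mul(-1, Rational(1, 246)), 49), 2) = Pow(Add(Rational(-1, 246), 49), 2) = Pow(Rational(12053, 246), 2) = Rational(145274809, 60516)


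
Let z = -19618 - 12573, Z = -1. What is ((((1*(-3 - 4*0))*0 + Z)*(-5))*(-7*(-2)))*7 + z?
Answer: -31701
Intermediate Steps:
z = -32191
((((1*(-3 - 4*0))*0 + Z)*(-5))*(-7*(-2)))*7 + z = ((((1*(-3 - 4*0))*0 - 1)*(-5))*(-7*(-2)))*7 - 32191 = ((((1*(-3 + 0))*0 - 1)*(-5))*14)*7 - 32191 = ((((1*(-3))*0 - 1)*(-5))*14)*7 - 32191 = (((-3*0 - 1)*(-5))*14)*7 - 32191 = (((0 - 1)*(-5))*14)*7 - 32191 = (-1*(-5)*14)*7 - 32191 = (5*14)*7 - 32191 = 70*7 - 32191 = 490 - 32191 = -31701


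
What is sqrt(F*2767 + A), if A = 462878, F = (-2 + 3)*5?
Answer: sqrt(476713) ≈ 690.44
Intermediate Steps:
F = 5 (F = 1*5 = 5)
sqrt(F*2767 + A) = sqrt(5*2767 + 462878) = sqrt(13835 + 462878) = sqrt(476713)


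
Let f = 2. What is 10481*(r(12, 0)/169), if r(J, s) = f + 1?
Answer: 31443/169 ≈ 186.05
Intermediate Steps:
r(J, s) = 3 (r(J, s) = 2 + 1 = 3)
10481*(r(12, 0)/169) = 10481*(3/169) = 31443/169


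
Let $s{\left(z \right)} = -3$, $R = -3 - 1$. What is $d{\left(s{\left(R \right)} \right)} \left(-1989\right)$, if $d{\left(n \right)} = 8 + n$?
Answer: $-9945$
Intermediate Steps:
$R = -4$ ($R = -3 - 1 = -4$)
$d{\left(s{\left(R \right)} \right)} \left(-1989\right) = \left(8 - 3\right) \left(-1989\right) = 5 \left(-1989\right) = -9945$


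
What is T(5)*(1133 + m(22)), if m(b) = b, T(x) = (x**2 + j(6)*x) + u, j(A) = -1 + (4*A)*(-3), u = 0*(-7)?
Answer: -392700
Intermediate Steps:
u = 0
j(A) = -1 - 12*A
T(x) = x**2 - 73*x (T(x) = (x**2 + (-1 - 12*6)*x) + 0 = (x**2 + (-1 - 72)*x) + 0 = (x**2 - 73*x) + 0 = x**2 - 73*x)
T(5)*(1133 + m(22)) = (5*(-73 + 5))*(1133 + 22) = (5*(-68))*1155 = -340*1155 = -392700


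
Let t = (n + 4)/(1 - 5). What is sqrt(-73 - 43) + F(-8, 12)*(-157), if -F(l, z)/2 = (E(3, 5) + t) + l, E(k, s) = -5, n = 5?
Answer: -9577/2 + 2*I*sqrt(29) ≈ -4788.5 + 10.77*I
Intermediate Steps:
t = -9/4 (t = (5 + 4)/(1 - 5) = 9/(-4) = 9*(-1/4) = -9/4 ≈ -2.2500)
F(l, z) = 29/2 - 2*l (F(l, z) = -2*((-5 - 9/4) + l) = -2*(-29/4 + l) = 29/2 - 2*l)
sqrt(-73 - 43) + F(-8, 12)*(-157) = sqrt(-73 - 43) + (29/2 - 2*(-8))*(-157) = sqrt(-116) + (29/2 + 16)*(-157) = 2*I*sqrt(29) + (61/2)*(-157) = 2*I*sqrt(29) - 9577/2 = -9577/2 + 2*I*sqrt(29)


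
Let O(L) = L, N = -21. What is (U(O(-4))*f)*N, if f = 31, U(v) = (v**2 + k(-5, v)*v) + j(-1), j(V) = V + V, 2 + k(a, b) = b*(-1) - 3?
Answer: -11718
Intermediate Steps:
k(a, b) = -5 - b (k(a, b) = -2 + (b*(-1) - 3) = -2 + (-b - 3) = -2 + (-3 - b) = -5 - b)
j(V) = 2*V
U(v) = -2 + v**2 + v*(-5 - v) (U(v) = (v**2 + (-5 - v)*v) + 2*(-1) = (v**2 + v*(-5 - v)) - 2 = -2 + v**2 + v*(-5 - v))
(U(O(-4))*f)*N = ((-2 - 5*(-4))*31)*(-21) = ((-2 + 20)*31)*(-21) = (18*31)*(-21) = 558*(-21) = -11718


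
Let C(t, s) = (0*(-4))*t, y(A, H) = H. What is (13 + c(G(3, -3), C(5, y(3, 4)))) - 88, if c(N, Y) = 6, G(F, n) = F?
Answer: -69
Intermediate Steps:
C(t, s) = 0 (C(t, s) = 0*t = 0)
(13 + c(G(3, -3), C(5, y(3, 4)))) - 88 = (13 + 6) - 88 = 19 - 88 = -69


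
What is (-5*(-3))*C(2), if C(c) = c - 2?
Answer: 0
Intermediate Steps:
C(c) = -2 + c
(-5*(-3))*C(2) = (-5*(-3))*(-2 + 2) = 15*0 = 0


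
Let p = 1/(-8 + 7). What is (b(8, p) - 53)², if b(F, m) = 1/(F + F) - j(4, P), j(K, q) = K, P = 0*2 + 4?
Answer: 829921/256 ≈ 3241.9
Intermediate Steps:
p = -1 (p = 1/(-1) = -1)
P = 4 (P = 0 + 4 = 4)
b(F, m) = -4 + 1/(2*F) (b(F, m) = 1/(F + F) - 1*4 = 1/(2*F) - 4 = -4 + 1/(2*F))
(b(8, p) - 53)² = ((-4 + (½)/8) - 53)² = ((-4 + (½)*(⅛)) - 53)² = ((-4 + 1/16) - 53)² = (-63/16 - 53)² = (-911/16)² = 829921/256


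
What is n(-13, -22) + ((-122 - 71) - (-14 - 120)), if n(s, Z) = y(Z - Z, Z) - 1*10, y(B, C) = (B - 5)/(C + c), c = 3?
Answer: -1306/19 ≈ -68.737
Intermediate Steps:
y(B, C) = (-5 + B)/(3 + C) (y(B, C) = (B - 5)/(C + 3) = (-5 + B)/(3 + C))
n(s, Z) = -10 - 5/(3 + Z) (n(s, Z) = (-5 + (Z - Z))/(3 + Z) - 1*10 = (-5 + 0)/(3 + Z) - 10 = -5/(3 + Z) - 10 = -10 - 5/(3 + Z))
n(-13, -22) + ((-122 - 71) - (-14 - 120)) = 5*(-7 - 2*(-22))/(3 - 22) + ((-122 - 71) - (-14 - 120)) = 5*(-7 + 44)/(-19) + (-193 - 1*(-134)) = 5*(-1/19)*37 + (-193 + 134) = -185/19 - 59 = -1306/19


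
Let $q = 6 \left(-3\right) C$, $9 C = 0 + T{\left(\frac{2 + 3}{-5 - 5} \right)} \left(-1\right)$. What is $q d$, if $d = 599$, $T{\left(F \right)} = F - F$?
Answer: $0$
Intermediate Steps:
$T{\left(F \right)} = 0$
$C = 0$ ($C = \frac{0 + 0 \left(-1\right)}{9} = \frac{0 + 0}{9} = \frac{1}{9} \cdot 0 = 0$)
$q = 0$ ($q = 6 \left(-3\right) 0 = \left(-18\right) 0 = 0$)
$q d = 0 \cdot 599 = 0$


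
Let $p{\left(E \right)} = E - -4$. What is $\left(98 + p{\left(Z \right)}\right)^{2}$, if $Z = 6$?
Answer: $11664$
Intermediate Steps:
$p{\left(E \right)} = 4 + E$ ($p{\left(E \right)} = E + 4 = 4 + E$)
$\left(98 + p{\left(Z \right)}\right)^{2} = \left(98 + \left(4 + 6\right)\right)^{2} = \left(98 + 10\right)^{2} = 108^{2} = 11664$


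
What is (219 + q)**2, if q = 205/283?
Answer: 3866601124/80089 ≈ 48279.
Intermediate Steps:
q = 205/283 (q = 205*(1/283) = 205/283 ≈ 0.72438)
(219 + q)**2 = (219 + 205/283)**2 = (62182/283)**2 = 3866601124/80089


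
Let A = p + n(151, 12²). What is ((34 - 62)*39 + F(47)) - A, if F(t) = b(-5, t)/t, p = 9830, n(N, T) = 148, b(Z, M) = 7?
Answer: -520283/47 ≈ -11070.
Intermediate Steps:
F(t) = 7/t
A = 9978 (A = 9830 + 148 = 9978)
((34 - 62)*39 + F(47)) - A = ((34 - 62)*39 + 7/47) - 1*9978 = (-28*39 + 7*(1/47)) - 9978 = (-1092 + 7/47) - 9978 = -51317/47 - 9978 = -520283/47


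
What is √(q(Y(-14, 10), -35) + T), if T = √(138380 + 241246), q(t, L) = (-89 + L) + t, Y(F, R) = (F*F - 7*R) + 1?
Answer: √(3 + √379626) ≈ 24.882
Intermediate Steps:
Y(F, R) = 1 + F² - 7*R (Y(F, R) = (F² - 7*R) + 1 = 1 + F² - 7*R)
q(t, L) = -89 + L + t
T = √379626 ≈ 616.14
√(q(Y(-14, 10), -35) + T) = √((-89 - 35 + (1 + (-14)² - 7*10)) + √379626) = √((-89 - 35 + (1 + 196 - 70)) + √379626) = √((-89 - 35 + 127) + √379626) = √(3 + √379626)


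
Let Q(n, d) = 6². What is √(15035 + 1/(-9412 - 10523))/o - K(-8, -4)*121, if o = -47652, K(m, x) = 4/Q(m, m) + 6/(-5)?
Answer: 5929/45 - √165971458415/158323770 ≈ 131.75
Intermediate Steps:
Q(n, d) = 36
K(m, x) = -49/45 (K(m, x) = 4/36 + 6/(-5) = 4*(1/36) + 6*(-⅕) = ⅑ - 6/5 = -49/45)
√(15035 + 1/(-9412 - 10523))/o - K(-8, -4)*121 = √(15035 + 1/(-9412 - 10523))/(-47652) - (-49)*121/45 = √(15035 + 1/(-19935))*(-1/47652) - 1*(-5929/45) = √(15035 - 1/19935)*(-1/47652) + 5929/45 = √(299722724/19935)*(-1/47652) + 5929/45 = (2*√165971458415/6645)*(-1/47652) + 5929/45 = -√165971458415/158323770 + 5929/45 = 5929/45 - √165971458415/158323770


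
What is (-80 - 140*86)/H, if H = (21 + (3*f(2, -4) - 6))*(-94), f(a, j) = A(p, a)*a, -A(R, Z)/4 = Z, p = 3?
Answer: -2020/517 ≈ -3.9072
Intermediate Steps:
A(R, Z) = -4*Z
f(a, j) = -4*a**2 (f(a, j) = (-4*a)*a = -4*a**2)
H = 3102 (H = (21 + (3*(-4*2**2) - 6))*(-94) = (21 + (3*(-4*4) - 6))*(-94) = (21 + (3*(-16) - 6))*(-94) = (21 + (-48 - 6))*(-94) = (21 - 54)*(-94) = -33*(-94) = 3102)
(-80 - 140*86)/H = (-80 - 140*86)/3102 = (-80 - 12040)*(1/3102) = -12120*1/3102 = -2020/517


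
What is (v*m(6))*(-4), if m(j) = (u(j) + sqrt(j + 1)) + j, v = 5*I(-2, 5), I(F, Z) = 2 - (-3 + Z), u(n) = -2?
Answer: 0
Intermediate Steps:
I(F, Z) = 5 - Z (I(F, Z) = 2 + (3 - Z) = 5 - Z)
v = 0 (v = 5*(5 - 1*5) = 5*(5 - 5) = 5*0 = 0)
m(j) = -2 + j + sqrt(1 + j) (m(j) = (-2 + sqrt(j + 1)) + j = (-2 + sqrt(1 + j)) + j = -2 + j + sqrt(1 + j))
(v*m(6))*(-4) = (0*(-2 + 6 + sqrt(1 + 6)))*(-4) = (0*(-2 + 6 + sqrt(7)))*(-4) = (0*(4 + sqrt(7)))*(-4) = 0*(-4) = 0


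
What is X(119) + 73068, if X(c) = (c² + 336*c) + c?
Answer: 127332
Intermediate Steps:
X(c) = c² + 337*c
X(119) + 73068 = 119*(337 + 119) + 73068 = 119*456 + 73068 = 54264 + 73068 = 127332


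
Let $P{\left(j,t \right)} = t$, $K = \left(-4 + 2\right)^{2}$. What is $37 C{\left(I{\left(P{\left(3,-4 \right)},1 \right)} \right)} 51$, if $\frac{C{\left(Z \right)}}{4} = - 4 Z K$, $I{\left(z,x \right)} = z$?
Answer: $483072$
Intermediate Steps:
$K = 4$ ($K = \left(-2\right)^{2} = 4$)
$C{\left(Z \right)} = - 64 Z$ ($C{\left(Z \right)} = 4 - 4 Z 4 = 4 \left(- 16 Z\right) = - 64 Z$)
$37 C{\left(I{\left(P{\left(3,-4 \right)},1 \right)} \right)} 51 = 37 \left(\left(-64\right) \left(-4\right)\right) 51 = 37 \cdot 256 \cdot 51 = 9472 \cdot 51 = 483072$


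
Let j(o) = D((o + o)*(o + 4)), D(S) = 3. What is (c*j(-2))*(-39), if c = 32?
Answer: -3744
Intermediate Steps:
j(o) = 3
(c*j(-2))*(-39) = (32*3)*(-39) = 96*(-39) = -3744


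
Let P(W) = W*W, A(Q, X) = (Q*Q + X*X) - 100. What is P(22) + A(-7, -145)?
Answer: 21458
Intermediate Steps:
A(Q, X) = -100 + Q² + X² (A(Q, X) = (Q² + X²) - 100 = -100 + Q² + X²)
P(W) = W²
P(22) + A(-7, -145) = 22² + (-100 + (-7)² + (-145)²) = 484 + (-100 + 49 + 21025) = 484 + 20974 = 21458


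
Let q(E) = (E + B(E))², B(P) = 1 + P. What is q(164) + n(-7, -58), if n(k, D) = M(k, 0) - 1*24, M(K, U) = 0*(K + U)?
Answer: 108217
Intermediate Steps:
M(K, U) = 0
q(E) = (1 + 2*E)² (q(E) = (E + (1 + E))² = (1 + 2*E)²)
n(k, D) = -24 (n(k, D) = 0 - 1*24 = 0 - 24 = -24)
q(164) + n(-7, -58) = (1 + 2*164)² - 24 = (1 + 328)² - 24 = 329² - 24 = 108241 - 24 = 108217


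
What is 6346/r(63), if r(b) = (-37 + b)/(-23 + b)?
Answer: 126920/13 ≈ 9763.1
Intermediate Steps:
r(b) = (-37 + b)/(-23 + b)
6346/r(63) = 6346/(((-37 + 63)/(-23 + 63))) = 6346/((26/40)) = 6346/(((1/40)*26)) = 6346/(13/20) = 6346*(20/13) = 126920/13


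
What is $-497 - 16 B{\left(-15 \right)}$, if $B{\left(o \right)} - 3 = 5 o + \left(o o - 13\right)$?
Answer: $-2737$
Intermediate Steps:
$B{\left(o \right)} = -10 + o^{2} + 5 o$ ($B{\left(o \right)} = 3 + \left(5 o + \left(o o - 13\right)\right) = 3 + \left(5 o + \left(o^{2} - 13\right)\right) = 3 + \left(5 o + \left(-13 + o^{2}\right)\right) = 3 + \left(-13 + o^{2} + 5 o\right) = -10 + o^{2} + 5 o$)
$-497 - 16 B{\left(-15 \right)} = -497 - 16 \left(-10 + \left(-15\right)^{2} + 5 \left(-15\right)\right) = -497 - 16 \left(-10 + 225 - 75\right) = -497 - 2240 = -2737$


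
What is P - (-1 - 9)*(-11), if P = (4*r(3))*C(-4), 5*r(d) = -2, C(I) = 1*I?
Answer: -518/5 ≈ -103.60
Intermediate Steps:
C(I) = I
r(d) = -⅖ (r(d) = (⅕)*(-2) = -⅖)
P = 32/5 (P = (4*(-⅖))*(-4) = -8/5*(-4) = 32/5 ≈ 6.4000)
P - (-1 - 9)*(-11) = 32/5 - (-1 - 9)*(-11) = 32/5 - (-10)*(-11) = 32/5 - 1*110 = 32/5 - 110 = -518/5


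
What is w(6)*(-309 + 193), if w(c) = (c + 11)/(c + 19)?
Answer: -1972/25 ≈ -78.880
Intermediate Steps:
w(c) = (11 + c)/(19 + c)
w(6)*(-309 + 193) = ((11 + 6)/(19 + 6))*(-309 + 193) = (17/25)*(-116) = -1972/25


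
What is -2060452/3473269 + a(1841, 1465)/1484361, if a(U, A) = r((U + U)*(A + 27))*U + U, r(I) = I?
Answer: 35124251674390633/5155585046109 ≈ 6812.9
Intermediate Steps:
a(U, A) = U + 2*U²*(27 + A) (a(U, A) = ((U + U)*(A + 27))*U + U = ((2*U)*(27 + A))*U + U = (2*U*(27 + A))*U + U = 2*U²*(27 + A) + U = U + 2*U²*(27 + A))
-2060452/3473269 + a(1841, 1465)/1484361 = -2060452/3473269 + (1841*(1 + 2*1841*(27 + 1465)))/1484361 = -2060452*1/3473269 + (1841*(1 + 2*1841*1492))*(1/1484361) = -2060452/3473269 + (1841*(1 + 5493544))*(1/1484361) = -2060452/3473269 + (1841*5493545)*(1/1484361) = -2060452/3473269 + 10113616345*(1/1484361) = -2060452/3473269 + 10113616345/1484361 = 35124251674390633/5155585046109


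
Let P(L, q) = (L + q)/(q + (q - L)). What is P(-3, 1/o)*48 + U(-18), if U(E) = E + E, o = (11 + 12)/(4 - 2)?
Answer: -5844/73 ≈ -80.055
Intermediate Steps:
o = 23/2 ≈ 11.500
U(E) = 2*E
P(L, q) = (L + q)/(-L + 2*q)
P(-3, 1/o)*48 + U(-18) = ((-3 + 1/(23/2))/(-1*(-3) + 2/(23/2)))*48 + 2*(-18) = ((-3 + 2/23)/(3 + 2*(2/23)))*48 - 36 = (-67/23/(3 + 4/23))*48 - 36 = (-67/23/(73/23))*48 - 36 = ((23/73)*(-67/23))*48 - 36 = -67/73*48 - 36 = -3216/73 - 36 = -5844/73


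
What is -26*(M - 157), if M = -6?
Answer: 4238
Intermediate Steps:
-26*(M - 157) = -26*(-6 - 157) = -26*(-163) = 4238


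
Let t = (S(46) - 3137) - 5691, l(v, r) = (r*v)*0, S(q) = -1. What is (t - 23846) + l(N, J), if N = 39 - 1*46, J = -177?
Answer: -32675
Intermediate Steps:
N = -7 (N = 39 - 46 = -7)
l(v, r) = 0
t = -8829 (t = (-1 - 3137) - 5691 = -3138 - 5691 = -8829)
(t - 23846) + l(N, J) = (-8829 - 23846) + 0 = -32675 + 0 = -32675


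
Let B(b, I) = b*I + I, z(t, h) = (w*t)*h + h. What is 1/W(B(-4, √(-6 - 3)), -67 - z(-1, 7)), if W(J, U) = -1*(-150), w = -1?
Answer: 1/150 ≈ 0.0066667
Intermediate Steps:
z(t, h) = h - h*t (z(t, h) = (-t)*h + h = -h*t + h = h - h*t)
B(b, I) = I + I*b (B(b, I) = I*b + I = I + I*b)
W(J, U) = 150
1/W(B(-4, √(-6 - 3)), -67 - z(-1, 7)) = 1/150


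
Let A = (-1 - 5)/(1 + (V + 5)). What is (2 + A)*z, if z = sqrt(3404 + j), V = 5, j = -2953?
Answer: 16*sqrt(451)/11 ≈ 30.890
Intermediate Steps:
z = sqrt(451) (z = sqrt(3404 - 2953) = sqrt(451) ≈ 21.237)
A = -6/11 (A = (-1 - 5)/(1 + (5 + 5)) = -6/(1 + 10) = -6/11 ≈ -0.54545)
(2 + A)*z = (2 - 6/11)*sqrt(451) = 16*sqrt(451)/11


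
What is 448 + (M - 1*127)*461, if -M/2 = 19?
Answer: -75617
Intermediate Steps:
M = -38 (M = -2*19 = -38)
448 + (M - 1*127)*461 = 448 + (-38 - 1*127)*461 = 448 + (-38 - 127)*461 = 448 - 165*461 = 448 - 76065 = -75617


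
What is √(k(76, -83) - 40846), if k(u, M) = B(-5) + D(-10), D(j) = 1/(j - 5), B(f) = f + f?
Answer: I*√9192615/15 ≈ 202.13*I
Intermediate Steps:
B(f) = 2*f
D(j) = 1/(-5 + j)
k(u, M) = -151/15 (k(u, M) = 2*(-5) + 1/(-5 - 10) = -10 + 1/(-15) = -10 - 1/15 = -151/15)
√(k(76, -83) - 40846) = √(-151/15 - 40846) = √(-612841/15) = I*√9192615/15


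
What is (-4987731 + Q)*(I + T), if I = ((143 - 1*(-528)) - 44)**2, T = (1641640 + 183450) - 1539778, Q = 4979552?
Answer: -5548968939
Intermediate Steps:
T = 285312 (T = 1825090 - 1539778 = 285312)
I = 393129 (I = ((143 + 528) - 44)**2 = (671 - 44)**2 = 627**2 = 393129)
(-4987731 + Q)*(I + T) = (-4987731 + 4979552)*(393129 + 285312) = -8179*678441 = -5548968939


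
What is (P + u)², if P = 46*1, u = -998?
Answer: 906304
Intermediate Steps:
P = 46
(P + u)² = (46 - 998)² = (-952)² = 906304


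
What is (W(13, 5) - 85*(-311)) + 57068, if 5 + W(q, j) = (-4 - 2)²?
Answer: 83534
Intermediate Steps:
W(q, j) = 31 (W(q, j) = -5 + (-4 - 2)² = -5 + (-6)² = -5 + 36 = 31)
(W(13, 5) - 85*(-311)) + 57068 = (31 - 85*(-311)) + 57068 = (31 + 26435) + 57068 = 26466 + 57068 = 83534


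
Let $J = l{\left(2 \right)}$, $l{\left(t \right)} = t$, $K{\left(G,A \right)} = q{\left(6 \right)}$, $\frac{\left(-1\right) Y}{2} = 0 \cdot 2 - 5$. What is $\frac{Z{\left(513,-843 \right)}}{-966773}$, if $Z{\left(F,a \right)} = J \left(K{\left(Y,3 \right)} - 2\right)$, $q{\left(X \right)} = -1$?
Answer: $\frac{6}{966773} \approx 6.2062 \cdot 10^{-6}$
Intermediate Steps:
$Y = 10$ ($Y = - 2 \left(0 \cdot 2 - 5\right) = - 2 \left(0 - 5\right) = \left(-2\right) \left(-5\right) = 10$)
$K{\left(G,A \right)} = -1$
$J = 2$
$Z{\left(F,a \right)} = -6$ ($Z{\left(F,a \right)} = 2 \left(-1 - 2\right) = 2 \left(-3\right) = -6$)
$\frac{Z{\left(513,-843 \right)}}{-966773} = - \frac{6}{-966773} = \left(-6\right) \left(- \frac{1}{966773}\right) = \frac{6}{966773}$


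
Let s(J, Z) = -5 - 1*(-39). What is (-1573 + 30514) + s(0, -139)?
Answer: 28975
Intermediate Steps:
s(J, Z) = 34 (s(J, Z) = -5 + 39 = 34)
(-1573 + 30514) + s(0, -139) = (-1573 + 30514) + 34 = 28941 + 34 = 28975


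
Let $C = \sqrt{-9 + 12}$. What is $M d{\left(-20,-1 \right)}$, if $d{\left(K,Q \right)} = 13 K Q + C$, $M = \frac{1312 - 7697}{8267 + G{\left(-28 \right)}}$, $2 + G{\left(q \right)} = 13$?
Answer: $- \frac{830050}{4139} - \frac{6385 \sqrt{3}}{8278} \approx -201.88$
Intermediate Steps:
$G{\left(q \right)} = 11$ ($G{\left(q \right)} = -2 + 13 = 11$)
$M = - \frac{6385}{8278}$ ($M = \frac{1312 - 7697}{8267 + 11} = - \frac{6385}{8278} \approx -0.77132$)
$C = \sqrt{3} \approx 1.732$
$d{\left(K,Q \right)} = \sqrt{3} + 13 K Q$ ($d{\left(K,Q \right)} = 13 K Q + \sqrt{3} = \sqrt{3} + 13 K Q$)
$M d{\left(-20,-1 \right)} = - \frac{6385 \left(\sqrt{3} + 13 \left(-20\right) \left(-1\right)\right)}{8278} = - \frac{6385 \left(\sqrt{3} + 260\right)}{8278} = - \frac{6385 \left(260 + \sqrt{3}\right)}{8278} = - \frac{830050}{4139} - \frac{6385 \sqrt{3}}{8278}$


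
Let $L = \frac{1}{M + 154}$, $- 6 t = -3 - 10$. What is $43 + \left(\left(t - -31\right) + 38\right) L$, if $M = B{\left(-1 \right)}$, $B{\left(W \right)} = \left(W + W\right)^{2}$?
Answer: $\frac{41191}{948} \approx 43.45$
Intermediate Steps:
$t = \frac{13}{6}$ ($t = - \frac{-3 - 10}{6} = \left(- \frac{1}{6}\right) \left(-13\right) = \frac{13}{6} \approx 2.1667$)
$B{\left(W \right)} = 4 W^{2}$ ($B{\left(W \right)} = \left(2 W\right)^{2} = 4 W^{2}$)
$M = 4$ ($M = 4 \left(-1\right)^{2} = 4 \cdot 1 = 4$)
$L = \frac{1}{158}$ ($L = \frac{1}{4 + 154} = \frac{1}{158} \approx 0.0063291$)
$43 + \left(\left(t - -31\right) + 38\right) L = 43 + \left(\left(\frac{13}{6} - -31\right) + 38\right) \frac{1}{158} = 43 + \left(\left(\frac{13}{6} + 31\right) + 38\right) \frac{1}{158} = 43 + \left(\frac{199}{6} + 38\right) \frac{1}{158} = 43 + \frac{427}{6} \cdot \frac{1}{158} = 43 + \frac{427}{948} = \frac{41191}{948}$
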